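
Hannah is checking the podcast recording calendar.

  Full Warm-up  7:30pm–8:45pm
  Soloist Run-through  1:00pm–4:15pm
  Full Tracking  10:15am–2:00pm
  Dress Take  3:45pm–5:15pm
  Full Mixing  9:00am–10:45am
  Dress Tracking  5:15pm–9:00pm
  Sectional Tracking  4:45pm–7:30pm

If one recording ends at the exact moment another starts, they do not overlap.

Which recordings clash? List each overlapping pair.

Dress Take & Sectional Tracking, Dress Take & Soloist Run-through, Dress Tracking & Full Warm-up, Dress Tracking & Sectional Tracking, Full Mixing & Full Tracking, Full Tracking & Soloist Run-through

Two intervals overlap when each starts before the other ends.
Sorted by start: Full Mixing, Full Tracking, Soloist Run-through, Dress Take, Sectional Tracking, Dress Tracking, Full Warm-up.
Full Tracking starts before Full Mixing ends → Full Mixing and Full Tracking overlap.
Soloist Run-through starts after Full Mixing ends, so nothing later overlaps Full Mixing either.
Soloist Run-through starts before Full Tracking ends → Full Tracking and Soloist Run-through overlap.
Dress Take starts after Full Tracking ends, so nothing later overlaps Full Tracking either.
Dress Take starts before Soloist Run-through ends → Soloist Run-through and Dress Take overlap.
Sectional Tracking starts after Soloist Run-through ends, so nothing later overlaps Soloist Run-through either.
Sectional Tracking starts before Dress Take ends → Dress Take and Sectional Tracking overlap.
Dress Tracking starts exactly when Dress Take ends (back-to-back, no overlap), so nothing later overlaps Dress Take either.
Dress Tracking starts before Sectional Tracking ends → Sectional Tracking and Dress Tracking overlap.
Full Warm-up starts exactly when Sectional Tracking ends (back-to-back, no overlap).
Full Warm-up starts before Dress Tracking ends → Dress Tracking and Full Warm-up overlap.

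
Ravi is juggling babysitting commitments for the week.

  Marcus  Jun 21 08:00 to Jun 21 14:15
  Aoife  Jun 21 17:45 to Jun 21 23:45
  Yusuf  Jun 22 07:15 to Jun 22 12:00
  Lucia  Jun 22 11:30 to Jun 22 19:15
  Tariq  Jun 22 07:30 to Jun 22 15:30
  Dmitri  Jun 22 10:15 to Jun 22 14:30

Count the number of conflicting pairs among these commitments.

Two intervals overlap when each starts before the other ends.
Sorted by start: Marcus, Aoife, Yusuf, Tariq, Dmitri, Lucia.
Aoife starts after Marcus ends; Marcus is clear from here.
Yusuf starts after Aoife ends; Aoife is clear from here.
Tariq starts before Yusuf ends → Yusuf and Tariq overlap.
Dmitri starts before Yusuf ends → Yusuf and Dmitri overlap.
Lucia starts before Yusuf ends → Yusuf and Lucia overlap.
Dmitri starts before Tariq ends → Tariq and Dmitri overlap.
Lucia starts before Tariq ends → Tariq and Lucia overlap.
Lucia starts before Dmitri ends → Dmitri and Lucia overlap.
Overlapping pairs: Dmitri & Lucia, Dmitri & Tariq, Dmitri & Yusuf, Lucia & Tariq, Lucia & Yusuf, Tariq & Yusuf — 6 in total.

6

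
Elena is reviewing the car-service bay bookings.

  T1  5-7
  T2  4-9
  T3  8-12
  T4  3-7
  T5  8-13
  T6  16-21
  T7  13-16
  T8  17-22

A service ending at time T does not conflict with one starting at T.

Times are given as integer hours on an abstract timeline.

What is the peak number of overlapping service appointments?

Sweep the timeline, counting +1 at each start and −1 at each end (ends before starts at a tie):
3 start T4 → 1
4 start T2 → 2
5 start T1 → 3
7 end T1 → 2
7 end T4 → 1
8 start T3 → 2
8 start T5 → 3
9 end T2 → 2
12 end T3 → 1
13 end T5 → 0
13 start T7 → 1
16 end T7 → 0
16 start T6 → 1
17 start T8 → 2
21 end T6 → 1
22 end T8 → 0
Peak is 3, at 5 (T1, T2, T4).

3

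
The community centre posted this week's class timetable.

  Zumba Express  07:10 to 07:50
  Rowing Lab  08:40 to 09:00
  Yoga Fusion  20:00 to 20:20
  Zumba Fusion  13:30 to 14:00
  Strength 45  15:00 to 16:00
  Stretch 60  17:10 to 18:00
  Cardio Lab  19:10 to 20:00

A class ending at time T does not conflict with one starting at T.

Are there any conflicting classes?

No

Sorted by start: Zumba Express, Rowing Lab, Zumba Fusion, Strength 45, Stretch 60, Cardio Lab, Yoga Fusion.
Rowing Lab starts after Zumba Express ends, so Zumba Express has no further overlaps.
Zumba Fusion starts after Rowing Lab ends, so Rowing Lab has no further overlaps.
Strength 45 starts after Zumba Fusion ends, so Zumba Fusion has no further overlaps.
Stretch 60 starts after Strength 45 ends, so Strength 45 has no further overlaps.
Cardio Lab starts after Stretch 60 ends, so Stretch 60 has no further overlaps.
Yoga Fusion starts exactly when Cardio Lab ends (back-to-back, no overlap).
Every pair is clear; the schedule has no overlaps.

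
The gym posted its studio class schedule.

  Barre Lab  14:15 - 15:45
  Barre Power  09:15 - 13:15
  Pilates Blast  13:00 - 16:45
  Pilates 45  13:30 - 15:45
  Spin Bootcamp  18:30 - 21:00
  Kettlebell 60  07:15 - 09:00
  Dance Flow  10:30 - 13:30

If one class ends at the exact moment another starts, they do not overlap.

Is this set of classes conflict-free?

Sorted by start: Kettlebell 60, Barre Power, Dance Flow, Pilates Blast, Pilates 45, Barre Lab, Spin Bootcamp.
Barre Power starts after Kettlebell 60 ends, so Kettlebell 60 has no further overlaps.
Dance Flow starts before Barre Power ends → Barre Power and Dance Flow overlap.
That's a conflict, so the schedule is not conflict-free.

No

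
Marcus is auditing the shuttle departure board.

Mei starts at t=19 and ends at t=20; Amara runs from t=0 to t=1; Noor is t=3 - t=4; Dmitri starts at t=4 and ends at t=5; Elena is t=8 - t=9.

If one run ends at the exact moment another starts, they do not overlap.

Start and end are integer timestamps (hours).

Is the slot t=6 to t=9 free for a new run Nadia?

No — it overlaps Elena

Amara: ends t=1 at or before Nadia starts t=6 → clear.
Noor: ends t=4 at or before Nadia starts t=6 → clear.
Dmitri: ends t=5 at or before Nadia starts t=6 → clear.
Elena: starts t=8 before Nadia ends t=9, and ends t=9 after Nadia starts t=6 → overlap.
Mei: starts t=19 at or after Nadia ends t=9 → clear.
Nadia overlaps Elena.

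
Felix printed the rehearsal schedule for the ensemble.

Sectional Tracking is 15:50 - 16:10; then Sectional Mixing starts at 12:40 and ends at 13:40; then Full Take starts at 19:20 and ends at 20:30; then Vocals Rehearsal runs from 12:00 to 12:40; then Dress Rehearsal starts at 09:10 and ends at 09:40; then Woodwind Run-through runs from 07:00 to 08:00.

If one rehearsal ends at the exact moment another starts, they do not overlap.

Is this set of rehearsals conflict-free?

Yes

Sorted by start: Woodwind Run-through, Dress Rehearsal, Vocals Rehearsal, Sectional Mixing, Sectional Tracking, Full Take.
Dress Rehearsal starts after Woodwind Run-through ends — done with Woodwind Run-through.
Vocals Rehearsal starts after Dress Rehearsal ends — done with Dress Rehearsal.
Sectional Mixing starts exactly when Vocals Rehearsal ends (back-to-back, no overlap) — done with Vocals Rehearsal.
Sectional Tracking starts after Sectional Mixing ends — done with Sectional Mixing.
Full Take starts after Sectional Tracking ends.
Every pair is clear; the schedule has no overlaps.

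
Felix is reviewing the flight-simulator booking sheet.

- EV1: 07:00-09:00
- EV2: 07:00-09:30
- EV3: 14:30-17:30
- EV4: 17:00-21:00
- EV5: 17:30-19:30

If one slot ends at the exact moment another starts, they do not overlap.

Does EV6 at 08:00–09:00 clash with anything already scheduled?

Yes — it overlaps EV1, EV2

EV1: starts 07:00 before EV6 ends 09:00, and ends 09:00 after EV6 starts 08:00 → overlap.
EV2: starts 07:00 before EV6 ends 09:00, and ends 09:30 after EV6 starts 08:00 → overlap.
EV3: starts 14:30 at or after EV6 ends 09:00 → clear.
EV4: starts 17:00 at or after EV6 ends 09:00 → clear.
EV5: starts 17:30 at or after EV6 ends 09:00 → clear.
EV6 overlaps EV1, EV2.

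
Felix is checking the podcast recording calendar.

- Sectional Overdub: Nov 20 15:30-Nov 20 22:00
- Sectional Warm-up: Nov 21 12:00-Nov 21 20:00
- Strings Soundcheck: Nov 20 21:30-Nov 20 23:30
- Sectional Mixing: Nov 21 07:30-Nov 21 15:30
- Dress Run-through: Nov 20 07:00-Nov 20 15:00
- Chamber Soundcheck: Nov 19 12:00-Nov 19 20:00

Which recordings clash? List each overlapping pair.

Sectional Mixing & Sectional Warm-up, Sectional Overdub & Strings Soundcheck

Check each pair: they overlap iff neither finishes before the other starts.
Sorted by start: Chamber Soundcheck, Dress Run-through, Sectional Overdub, Strings Soundcheck, Sectional Mixing, Sectional Warm-up.
Dress Run-through starts after Chamber Soundcheck ends, so nothing later overlaps Chamber Soundcheck either.
Sectional Overdub starts after Dress Run-through ends, so nothing later overlaps Dress Run-through either.
Strings Soundcheck starts before Sectional Overdub ends → Sectional Overdub and Strings Soundcheck overlap.
Sectional Mixing starts after Sectional Overdub ends, so nothing later overlaps Sectional Overdub either.
Sectional Mixing starts after Strings Soundcheck ends, so nothing later overlaps Strings Soundcheck either.
Sectional Warm-up starts before Sectional Mixing ends → Sectional Mixing and Sectional Warm-up overlap.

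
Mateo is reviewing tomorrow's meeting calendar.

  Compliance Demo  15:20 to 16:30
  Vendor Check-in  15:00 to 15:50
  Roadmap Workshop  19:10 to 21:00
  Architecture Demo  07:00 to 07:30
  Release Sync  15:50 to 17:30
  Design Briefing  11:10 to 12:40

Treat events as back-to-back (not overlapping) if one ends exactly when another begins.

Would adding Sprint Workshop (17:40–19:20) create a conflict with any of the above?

Architecture Demo: ends 07:30 at or before Sprint Workshop starts 17:40 → clear.
Design Briefing: ends 12:40 at or before Sprint Workshop starts 17:40 → clear.
Vendor Check-in: ends 15:50 at or before Sprint Workshop starts 17:40 → clear.
Compliance Demo: ends 16:30 at or before Sprint Workshop starts 17:40 → clear.
Release Sync: ends 17:30 at or before Sprint Workshop starts 17:40 → clear.
Roadmap Workshop: starts 19:10 before Sprint Workshop ends 19:20, and ends 21:00 after Sprint Workshop starts 17:40 → overlap.
Sprint Workshop overlaps Roadmap Workshop.

Yes — it overlaps Roadmap Workshop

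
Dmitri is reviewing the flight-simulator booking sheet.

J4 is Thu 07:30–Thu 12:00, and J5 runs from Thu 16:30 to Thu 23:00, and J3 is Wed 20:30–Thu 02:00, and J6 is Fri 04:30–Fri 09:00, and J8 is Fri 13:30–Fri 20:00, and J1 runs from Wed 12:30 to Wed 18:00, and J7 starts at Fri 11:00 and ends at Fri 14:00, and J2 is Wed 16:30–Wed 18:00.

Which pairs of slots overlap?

J1 & J2, J7 & J8

Sorted by start: J1, J2, J3, J4, J5, J6, J7, J8.
J2 starts before J1 ends → J1 and J2 overlap.
J3 starts after J1 ends, so J1 has no further overlaps.
J3 starts after J2 ends, so J2 has no further overlaps.
J4 starts after J3 ends, so J3 has no further overlaps.
J5 starts after J4 ends, so J4 has no further overlaps.
J6 starts after J5 ends, so J5 has no further overlaps.
J7 starts after J6 ends, so J6 has no further overlaps.
J8 starts before J7 ends → J7 and J8 overlap.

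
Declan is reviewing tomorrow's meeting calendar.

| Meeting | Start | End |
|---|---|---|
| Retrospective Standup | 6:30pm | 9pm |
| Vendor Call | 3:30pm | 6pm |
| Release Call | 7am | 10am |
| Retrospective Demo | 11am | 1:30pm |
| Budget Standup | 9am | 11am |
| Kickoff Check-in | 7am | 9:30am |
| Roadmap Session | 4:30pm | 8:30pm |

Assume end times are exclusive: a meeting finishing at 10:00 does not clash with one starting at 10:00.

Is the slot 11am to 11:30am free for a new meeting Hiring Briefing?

No — it overlaps Retrospective Demo

Kickoff Check-in: ends 9:30am at or before Hiring Briefing starts 11am → clear.
Release Call: ends 10am at or before Hiring Briefing starts 11am → clear.
Budget Standup: ends 11am at or before Hiring Briefing starts 11am → clear.
Retrospective Demo: starts 11am before Hiring Briefing ends 11:30am, and ends 1:30pm after Hiring Briefing starts 11am → overlap.
Vendor Call: starts 3:30pm at or after Hiring Briefing ends 11:30am → clear.
Roadmap Session: starts 4:30pm at or after Hiring Briefing ends 11:30am → clear.
Retrospective Standup: starts 6:30pm at or after Hiring Briefing ends 11:30am → clear.
Hiring Briefing overlaps Retrospective Demo.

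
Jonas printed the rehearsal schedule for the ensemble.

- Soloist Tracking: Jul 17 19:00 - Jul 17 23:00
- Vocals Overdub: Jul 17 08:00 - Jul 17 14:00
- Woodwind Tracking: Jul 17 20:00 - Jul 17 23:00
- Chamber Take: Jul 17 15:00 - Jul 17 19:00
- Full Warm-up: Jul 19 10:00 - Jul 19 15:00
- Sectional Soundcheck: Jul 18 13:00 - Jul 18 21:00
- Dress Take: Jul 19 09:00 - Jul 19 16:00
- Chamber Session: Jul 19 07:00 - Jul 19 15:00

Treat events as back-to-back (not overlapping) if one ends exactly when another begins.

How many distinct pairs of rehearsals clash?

4

Sorted by start: Vocals Overdub, Chamber Take, Soloist Tracking, Woodwind Tracking, Sectional Soundcheck, Chamber Session, Dress Take, Full Warm-up.
Chamber Take starts after Vocals Overdub ends — done with Vocals Overdub.
Soloist Tracking starts exactly when Chamber Take ends (back-to-back, no overlap) — done with Chamber Take.
Woodwind Tracking starts before Soloist Tracking ends → Soloist Tracking and Woodwind Tracking overlap.
Sectional Soundcheck starts after Soloist Tracking ends — done with Soloist Tracking.
Sectional Soundcheck starts after Woodwind Tracking ends — done with Woodwind Tracking.
Chamber Session starts after Sectional Soundcheck ends — done with Sectional Soundcheck.
Dress Take starts before Chamber Session ends → Chamber Session and Dress Take overlap.
Full Warm-up starts before Chamber Session ends → Chamber Session and Full Warm-up overlap.
Full Warm-up starts before Dress Take ends → Dress Take and Full Warm-up overlap.
Overlapping pairs: Chamber Session & Dress Take, Chamber Session & Full Warm-up, Dress Take & Full Warm-up, Soloist Tracking & Woodwind Tracking — 4 in total.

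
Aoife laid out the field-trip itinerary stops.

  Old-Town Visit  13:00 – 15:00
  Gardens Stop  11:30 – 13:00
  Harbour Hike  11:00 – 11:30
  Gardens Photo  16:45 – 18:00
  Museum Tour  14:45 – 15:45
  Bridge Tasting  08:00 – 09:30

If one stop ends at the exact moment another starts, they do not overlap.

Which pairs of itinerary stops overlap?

Museum Tour & Old-Town Visit

Sorted by start: Bridge Tasting, Harbour Hike, Gardens Stop, Old-Town Visit, Museum Tour, Gardens Photo.
Harbour Hike starts after Bridge Tasting ends, so Bridge Tasting has no further overlaps.
Gardens Stop starts exactly when Harbour Hike ends (back-to-back, no overlap), so Harbour Hike has no further overlaps.
Old-Town Visit starts exactly when Gardens Stop ends (back-to-back, no overlap), so Gardens Stop has no further overlaps.
Museum Tour starts before Old-Town Visit ends → Old-Town Visit and Museum Tour overlap.
Gardens Photo starts after Old-Town Visit ends.
Gardens Photo starts after Museum Tour ends.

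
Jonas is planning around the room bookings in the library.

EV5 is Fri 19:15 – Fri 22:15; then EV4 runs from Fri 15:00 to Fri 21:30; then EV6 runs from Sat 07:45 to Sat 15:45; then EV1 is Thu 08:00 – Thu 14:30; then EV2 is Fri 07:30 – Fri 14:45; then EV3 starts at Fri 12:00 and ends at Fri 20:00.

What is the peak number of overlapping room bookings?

Walk through starts and ends in time order (an end at T is processed before a start at T):
Thu 08:00 start EV1 → 1
Thu 14:30 end EV1 → 0
Fri 07:30 start EV2 → 1
Fri 12:00 start EV3 → 2
Fri 14:45 end EV2 → 1
Fri 15:00 start EV4 → 2
Fri 19:15 start EV5 → 3
Fri 20:00 end EV3 → 2
Fri 21:30 end EV4 → 1
Fri 22:15 end EV5 → 0
Sat 07:45 start EV6 → 1
Sat 15:45 end EV6 → 0
Peak is 3, at Fri 19:15 (EV3, EV4, EV5).

3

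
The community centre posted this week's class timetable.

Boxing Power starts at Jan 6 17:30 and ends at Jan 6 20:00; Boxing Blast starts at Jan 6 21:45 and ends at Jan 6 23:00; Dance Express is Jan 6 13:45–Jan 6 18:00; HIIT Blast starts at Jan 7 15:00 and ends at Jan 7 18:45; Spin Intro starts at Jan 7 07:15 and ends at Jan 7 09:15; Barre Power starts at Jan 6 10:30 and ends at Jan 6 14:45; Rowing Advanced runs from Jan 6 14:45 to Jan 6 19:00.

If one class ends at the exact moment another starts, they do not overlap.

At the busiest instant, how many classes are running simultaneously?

3

Sort all start/end points and keep a running count:
Jan 6 10:30 start Barre Power → 1
Jan 6 13:45 start Dance Express → 2
Jan 6 14:45 end Barre Power → 1
Jan 6 14:45 start Rowing Advanced → 2
Jan 6 17:30 start Boxing Power → 3
Jan 6 18:00 end Dance Express → 2
Jan 6 19:00 end Rowing Advanced → 1
Jan 6 20:00 end Boxing Power → 0
Jan 6 21:45 start Boxing Blast → 1
Jan 6 23:00 end Boxing Blast → 0
Jan 7 07:15 start Spin Intro → 1
Jan 7 09:15 end Spin Intro → 0
Jan 7 15:00 start HIIT Blast → 1
Jan 7 18:45 end HIIT Blast → 0
Peak is 3, at Jan 6 17:30 (Boxing Power, Dance Express, Rowing Advanced).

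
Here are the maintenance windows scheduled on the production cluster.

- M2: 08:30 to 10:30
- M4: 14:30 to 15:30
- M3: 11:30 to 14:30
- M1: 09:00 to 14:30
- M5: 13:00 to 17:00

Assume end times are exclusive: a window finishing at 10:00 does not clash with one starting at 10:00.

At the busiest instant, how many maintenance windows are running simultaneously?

Sweep the timeline, counting +1 at each start and −1 at each end (ends before starts at a tie):
08:30 start M2 → 1
09:00 start M1 → 2
10:30 end M2 → 1
11:30 start M3 → 2
13:00 start M5 → 3
14:30 end M1 → 2
14:30 end M3 → 1
14:30 start M4 → 2
15:30 end M4 → 1
17:00 end M5 → 0
Peak is 3, at 13:00 (M1, M3, M5).

3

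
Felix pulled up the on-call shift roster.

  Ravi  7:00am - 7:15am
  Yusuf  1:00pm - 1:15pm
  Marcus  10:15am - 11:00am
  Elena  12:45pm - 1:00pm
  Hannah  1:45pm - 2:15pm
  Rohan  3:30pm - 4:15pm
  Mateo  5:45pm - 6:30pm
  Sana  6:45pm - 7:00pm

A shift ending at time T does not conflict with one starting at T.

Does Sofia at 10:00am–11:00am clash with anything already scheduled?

Yes — it overlaps Marcus

Ravi: ends 7:15am at or before Sofia starts 10:00am → clear.
Marcus: starts 10:15am before Sofia ends 11:00am, and ends 11:00am after Sofia starts 10:00am → overlap.
Elena: starts 12:45pm at or after Sofia ends 11:00am → clear.
Yusuf: starts 1:00pm at or after Sofia ends 11:00am → clear.
Hannah: starts 1:45pm at or after Sofia ends 11:00am → clear.
Rohan: starts 3:30pm at or after Sofia ends 11:00am → clear.
Mateo: starts 5:45pm at or after Sofia ends 11:00am → clear.
Sana: starts 6:45pm at or after Sofia ends 11:00am → clear.
Sofia overlaps Marcus.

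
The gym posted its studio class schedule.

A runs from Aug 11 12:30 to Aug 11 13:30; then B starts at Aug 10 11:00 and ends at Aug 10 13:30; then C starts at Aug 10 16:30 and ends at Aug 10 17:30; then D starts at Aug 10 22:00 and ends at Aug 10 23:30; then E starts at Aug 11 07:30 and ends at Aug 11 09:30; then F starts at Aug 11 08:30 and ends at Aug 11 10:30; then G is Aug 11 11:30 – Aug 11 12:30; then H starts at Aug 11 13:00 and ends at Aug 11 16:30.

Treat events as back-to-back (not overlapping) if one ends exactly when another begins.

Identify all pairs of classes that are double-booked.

Sorted by start: B, C, D, E, F, G, A, H.
C starts after B ends, so B has no further overlaps.
D starts after C ends, so C has no further overlaps.
E starts after D ends, so D has no further overlaps.
F starts before E ends → E and F overlap.
G starts after E ends, so E has no further overlaps.
G starts after F ends, so F has no further overlaps.
A starts exactly when G ends (back-to-back, no overlap), so G has no further overlaps.
H starts before A ends → A and H overlap.

A & H, E & F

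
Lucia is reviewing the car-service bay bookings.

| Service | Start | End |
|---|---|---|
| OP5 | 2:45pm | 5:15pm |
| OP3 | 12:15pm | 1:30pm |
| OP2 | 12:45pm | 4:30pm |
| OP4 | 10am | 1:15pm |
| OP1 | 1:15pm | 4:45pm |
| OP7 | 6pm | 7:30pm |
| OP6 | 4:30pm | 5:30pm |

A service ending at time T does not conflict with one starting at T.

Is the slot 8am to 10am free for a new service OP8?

Yes — the slot is free

OP4: starts 10am at or after OP8 ends 10am → clear.
OP3: starts 12:15pm at or after OP8 ends 10am → clear.
OP2: starts 12:45pm at or after OP8 ends 10am → clear.
OP1: starts 1:15pm at or after OP8 ends 10am → clear.
OP5: starts 2:45pm at or after OP8 ends 10am → clear.
OP6: starts 4:30pm at or after OP8 ends 10am → clear.
OP7: starts 6pm at or after OP8 ends 10am → clear.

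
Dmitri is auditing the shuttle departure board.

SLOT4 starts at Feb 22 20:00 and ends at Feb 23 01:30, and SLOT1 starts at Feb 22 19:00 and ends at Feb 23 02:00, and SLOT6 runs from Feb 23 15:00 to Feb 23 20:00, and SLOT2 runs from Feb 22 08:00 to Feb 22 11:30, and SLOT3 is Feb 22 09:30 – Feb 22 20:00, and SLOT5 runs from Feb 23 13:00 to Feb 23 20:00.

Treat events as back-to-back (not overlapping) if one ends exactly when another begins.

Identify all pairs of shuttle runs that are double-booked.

SLOT1 & SLOT3, SLOT1 & SLOT4, SLOT2 & SLOT3, SLOT5 & SLOT6

Two intervals overlap when each starts before the other ends.
Sorted by start: SLOT2, SLOT3, SLOT1, SLOT4, SLOT5, SLOT6.
SLOT3 starts before SLOT2 ends → SLOT2 and SLOT3 overlap.
SLOT1 starts after SLOT2 ends — done with SLOT2.
SLOT1 starts before SLOT3 ends → SLOT3 and SLOT1 overlap.
SLOT4 starts exactly when SLOT3 ends (back-to-back, no overlap) — done with SLOT3.
SLOT4 starts before SLOT1 ends → SLOT1 and SLOT4 overlap.
SLOT5 starts after SLOT1 ends — done with SLOT1.
SLOT5 starts after SLOT4 ends — done with SLOT4.
SLOT6 starts before SLOT5 ends → SLOT5 and SLOT6 overlap.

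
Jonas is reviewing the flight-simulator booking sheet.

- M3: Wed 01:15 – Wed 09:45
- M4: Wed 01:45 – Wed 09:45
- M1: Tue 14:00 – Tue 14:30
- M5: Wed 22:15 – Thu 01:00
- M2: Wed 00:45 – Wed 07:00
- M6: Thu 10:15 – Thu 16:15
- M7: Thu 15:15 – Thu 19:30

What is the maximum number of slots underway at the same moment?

Sweep the timeline, counting +1 at each start and −1 at each end (ends before starts at a tie):
Tue 14:00 start M1 → 1
Tue 14:30 end M1 → 0
Wed 00:45 start M2 → 1
Wed 01:15 start M3 → 2
Wed 01:45 start M4 → 3
Wed 07:00 end M2 → 2
Wed 09:45 end M3 → 1
Wed 09:45 end M4 → 0
Wed 22:15 start M5 → 1
Thu 01:00 end M5 → 0
Thu 10:15 start M6 → 1
Thu 15:15 start M7 → 2
Thu 16:15 end M6 → 1
Thu 19:30 end M7 → 0
Peak is 3, at Wed 01:45 (M2, M3, M4).

3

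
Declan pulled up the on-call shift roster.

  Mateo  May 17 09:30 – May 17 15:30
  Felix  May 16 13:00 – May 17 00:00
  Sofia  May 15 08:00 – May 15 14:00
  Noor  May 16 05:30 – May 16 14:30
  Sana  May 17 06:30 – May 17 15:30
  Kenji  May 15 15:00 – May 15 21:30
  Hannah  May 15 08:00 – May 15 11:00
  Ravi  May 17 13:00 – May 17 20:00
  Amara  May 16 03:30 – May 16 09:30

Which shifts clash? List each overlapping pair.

Amara & Noor, Felix & Noor, Hannah & Sofia, Mateo & Ravi, Mateo & Sana, Ravi & Sana

Sorted by start: Sofia, Hannah, Kenji, Amara, Noor, Felix, Sana, Mateo, Ravi.
Hannah starts before Sofia ends → Sofia and Hannah overlap.
Kenji starts after Sofia ends, so nothing later overlaps Sofia either.
Kenji starts after Hannah ends, so nothing later overlaps Hannah either.
Amara starts after Kenji ends, so nothing later overlaps Kenji either.
Noor starts before Amara ends → Amara and Noor overlap.
Felix starts after Amara ends, so nothing later overlaps Amara either.
Felix starts before Noor ends → Noor and Felix overlap.
Sana starts after Noor ends, so nothing later overlaps Noor either.
Sana starts after Felix ends, so nothing later overlaps Felix either.
Mateo starts before Sana ends → Sana and Mateo overlap.
Ravi starts before Sana ends → Sana and Ravi overlap.
Ravi starts before Mateo ends → Mateo and Ravi overlap.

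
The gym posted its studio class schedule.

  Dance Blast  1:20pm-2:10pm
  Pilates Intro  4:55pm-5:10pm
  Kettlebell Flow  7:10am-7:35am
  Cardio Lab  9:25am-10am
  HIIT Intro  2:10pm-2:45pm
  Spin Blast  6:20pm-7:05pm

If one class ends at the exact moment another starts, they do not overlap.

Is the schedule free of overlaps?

Sorted by start: Kettlebell Flow, Cardio Lab, Dance Blast, HIIT Intro, Pilates Intro, Spin Blast.
Cardio Lab starts after Kettlebell Flow ends — done with Kettlebell Flow.
Dance Blast starts after Cardio Lab ends — done with Cardio Lab.
HIIT Intro starts exactly when Dance Blast ends (back-to-back, no overlap) — done with Dance Blast.
Pilates Intro starts after HIIT Intro ends — done with HIIT Intro.
Spin Blast starts after Pilates Intro ends.
Every pair is clear; the schedule has no overlaps.

Yes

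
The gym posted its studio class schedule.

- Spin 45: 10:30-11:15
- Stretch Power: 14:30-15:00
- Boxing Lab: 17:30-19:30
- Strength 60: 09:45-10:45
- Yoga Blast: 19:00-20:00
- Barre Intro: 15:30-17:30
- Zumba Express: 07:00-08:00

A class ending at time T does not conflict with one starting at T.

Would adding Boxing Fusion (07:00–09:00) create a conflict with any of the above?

Yes — it overlaps Zumba Express

Zumba Express: starts 07:00 before Boxing Fusion ends 09:00, and ends 08:00 after Boxing Fusion starts 07:00 → overlap.
Strength 60: starts 09:45 at or after Boxing Fusion ends 09:00 → clear.
Spin 45: starts 10:30 at or after Boxing Fusion ends 09:00 → clear.
Stretch Power: starts 14:30 at or after Boxing Fusion ends 09:00 → clear.
Barre Intro: starts 15:30 at or after Boxing Fusion ends 09:00 → clear.
Boxing Lab: starts 17:30 at or after Boxing Fusion ends 09:00 → clear.
Yoga Blast: starts 19:00 at or after Boxing Fusion ends 09:00 → clear.
Boxing Fusion overlaps Zumba Express.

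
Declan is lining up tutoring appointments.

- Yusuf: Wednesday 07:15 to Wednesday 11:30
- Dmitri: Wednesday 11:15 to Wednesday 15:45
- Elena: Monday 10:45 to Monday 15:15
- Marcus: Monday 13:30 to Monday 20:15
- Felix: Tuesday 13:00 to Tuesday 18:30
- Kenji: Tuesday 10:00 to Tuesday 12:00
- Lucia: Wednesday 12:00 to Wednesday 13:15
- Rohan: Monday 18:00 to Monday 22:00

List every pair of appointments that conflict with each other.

Dmitri & Lucia, Dmitri & Yusuf, Elena & Marcus, Marcus & Rohan

Two intervals overlap when each starts before the other ends.
Sorted by start: Elena, Marcus, Rohan, Kenji, Felix, Yusuf, Dmitri, Lucia.
Marcus starts before Elena ends → Elena and Marcus overlap.
Rohan starts after Elena ends; Elena is clear from here.
Rohan starts before Marcus ends → Marcus and Rohan overlap.
Kenji starts after Marcus ends; Marcus is clear from here.
Kenji starts after Rohan ends; Rohan is clear from here.
Felix starts after Kenji ends; Kenji is clear from here.
Yusuf starts after Felix ends; Felix is clear from here.
Dmitri starts before Yusuf ends → Yusuf and Dmitri overlap.
Lucia starts after Yusuf ends.
Lucia starts before Dmitri ends → Dmitri and Lucia overlap.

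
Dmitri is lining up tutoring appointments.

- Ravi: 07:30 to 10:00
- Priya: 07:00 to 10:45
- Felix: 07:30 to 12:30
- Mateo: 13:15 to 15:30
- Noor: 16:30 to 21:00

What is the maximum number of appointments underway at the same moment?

3

Sort all start/end points and keep a running count:
07:00 start Priya → 1
07:30 start Felix → 2
07:30 start Ravi → 3
10:00 end Ravi → 2
10:45 end Priya → 1
12:30 end Felix → 0
13:15 start Mateo → 1
15:30 end Mateo → 0
16:30 start Noor → 1
21:00 end Noor → 0
Peak is 3, at 07:30 (Felix, Priya, Ravi).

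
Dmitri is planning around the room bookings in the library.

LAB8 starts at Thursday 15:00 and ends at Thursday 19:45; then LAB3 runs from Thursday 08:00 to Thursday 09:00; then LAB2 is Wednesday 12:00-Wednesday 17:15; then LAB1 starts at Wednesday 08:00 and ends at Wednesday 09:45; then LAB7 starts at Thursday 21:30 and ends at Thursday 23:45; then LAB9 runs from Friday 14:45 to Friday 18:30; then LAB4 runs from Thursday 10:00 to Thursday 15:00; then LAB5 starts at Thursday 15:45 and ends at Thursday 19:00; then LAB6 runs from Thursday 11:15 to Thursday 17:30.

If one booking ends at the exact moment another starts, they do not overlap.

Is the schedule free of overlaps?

Sorted by start: LAB1, LAB2, LAB3, LAB4, LAB6, LAB8, LAB5, LAB7, LAB9.
LAB2 starts after LAB1 ends — done with LAB1.
LAB3 starts after LAB2 ends — done with LAB2.
LAB4 starts after LAB3 ends — done with LAB3.
LAB6 starts before LAB4 ends → LAB4 and LAB6 overlap.
That's a conflict, so the schedule is not conflict-free.

No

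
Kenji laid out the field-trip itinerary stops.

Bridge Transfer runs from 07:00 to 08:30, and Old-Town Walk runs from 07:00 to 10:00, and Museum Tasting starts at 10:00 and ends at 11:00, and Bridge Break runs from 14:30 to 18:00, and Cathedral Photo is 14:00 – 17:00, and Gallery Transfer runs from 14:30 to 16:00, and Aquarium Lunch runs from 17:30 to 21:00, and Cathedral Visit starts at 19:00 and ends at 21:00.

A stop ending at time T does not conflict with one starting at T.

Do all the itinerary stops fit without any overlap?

No

Two intervals overlap when each starts before the other ends.
Sorted by start: Bridge Transfer, Old-Town Walk, Museum Tasting, Cathedral Photo, Bridge Break, Gallery Transfer, Aquarium Lunch, Cathedral Visit.
Old-Town Walk starts before Bridge Transfer ends → Bridge Transfer and Old-Town Walk overlap.
That's a conflict, so the schedule is not conflict-free.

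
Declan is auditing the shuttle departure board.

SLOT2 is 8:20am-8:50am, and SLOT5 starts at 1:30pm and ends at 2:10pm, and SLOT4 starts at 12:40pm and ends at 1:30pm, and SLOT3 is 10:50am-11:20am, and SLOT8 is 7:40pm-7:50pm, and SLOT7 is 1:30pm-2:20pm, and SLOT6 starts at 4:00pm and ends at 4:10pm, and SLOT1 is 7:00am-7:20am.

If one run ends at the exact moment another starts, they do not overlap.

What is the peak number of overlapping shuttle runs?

Sort all start/end points and keep a running count:
7:00am start SLOT1 → 1
7:20am end SLOT1 → 0
8:20am start SLOT2 → 1
8:50am end SLOT2 → 0
10:50am start SLOT3 → 1
11:20am end SLOT3 → 0
12:40pm start SLOT4 → 1
1:30pm end SLOT4 → 0
1:30pm start SLOT5 → 1
1:30pm start SLOT7 → 2
2:10pm end SLOT5 → 1
2:20pm end SLOT7 → 0
4:00pm start SLOT6 → 1
4:10pm end SLOT6 → 0
7:40pm start SLOT8 → 1
7:50pm end SLOT8 → 0
Peak is 2, at 1:30pm (SLOT5, SLOT7).

2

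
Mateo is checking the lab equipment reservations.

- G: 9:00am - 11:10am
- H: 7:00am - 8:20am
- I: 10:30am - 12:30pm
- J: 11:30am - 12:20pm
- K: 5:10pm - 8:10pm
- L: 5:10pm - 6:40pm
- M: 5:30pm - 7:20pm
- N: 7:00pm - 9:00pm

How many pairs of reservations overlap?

7

Two intervals overlap when each starts before the other ends.
Sorted by start: H, G, I, J, K, L, M, N.
G starts after H ends — done with H.
I starts before G ends → G and I overlap.
J starts after G ends — done with G.
J starts before I ends → I and J overlap.
K starts after I ends — done with I.
K starts after J ends — done with J.
L starts before K ends → K and L overlap.
M starts before K ends → K and M overlap.
N starts before K ends → K and N overlap.
M starts before L ends → L and M overlap.
N starts after L ends.
N starts before M ends → M and N overlap.
Overlapping pairs: G & I, I & J, K & L, K & M, K & N, L & M, M & N — 7 in total.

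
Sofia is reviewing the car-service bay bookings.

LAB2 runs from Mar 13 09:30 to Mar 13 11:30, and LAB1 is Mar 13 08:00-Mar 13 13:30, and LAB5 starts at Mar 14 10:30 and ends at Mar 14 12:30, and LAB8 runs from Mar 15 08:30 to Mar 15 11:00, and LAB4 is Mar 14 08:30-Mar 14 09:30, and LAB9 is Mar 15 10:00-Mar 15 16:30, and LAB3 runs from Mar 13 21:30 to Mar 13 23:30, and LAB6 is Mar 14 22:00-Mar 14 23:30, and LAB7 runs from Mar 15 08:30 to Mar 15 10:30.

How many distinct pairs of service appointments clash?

4

Sorted by start: LAB1, LAB2, LAB3, LAB4, LAB5, LAB6, LAB7, LAB8, LAB9.
LAB2 starts before LAB1 ends → LAB1 and LAB2 overlap.
LAB3 starts after LAB1 ends; LAB1 is clear from here.
LAB3 starts after LAB2 ends; LAB2 is clear from here.
LAB4 starts after LAB3 ends; LAB3 is clear from here.
LAB5 starts after LAB4 ends; LAB4 is clear from here.
LAB6 starts after LAB5 ends; LAB5 is clear from here.
LAB7 starts after LAB6 ends; LAB6 is clear from here.
LAB8 starts before LAB7 ends → LAB7 and LAB8 overlap.
LAB9 starts before LAB7 ends → LAB7 and LAB9 overlap.
LAB9 starts before LAB8 ends → LAB8 and LAB9 overlap.
Overlapping pairs: LAB1 & LAB2, LAB7 & LAB8, LAB7 & LAB9, LAB8 & LAB9 — 4 in total.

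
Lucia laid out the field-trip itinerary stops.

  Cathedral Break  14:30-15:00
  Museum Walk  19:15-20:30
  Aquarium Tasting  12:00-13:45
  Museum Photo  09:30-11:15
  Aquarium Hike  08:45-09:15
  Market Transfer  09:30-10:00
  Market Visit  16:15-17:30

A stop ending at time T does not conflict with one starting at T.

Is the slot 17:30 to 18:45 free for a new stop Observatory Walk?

Aquarium Hike: ends 09:15 at or before Observatory Walk starts 17:30 → clear.
Museum Photo: ends 11:15 at or before Observatory Walk starts 17:30 → clear.
Market Transfer: ends 10:00 at or before Observatory Walk starts 17:30 → clear.
Aquarium Tasting: ends 13:45 at or before Observatory Walk starts 17:30 → clear.
Cathedral Break: ends 15:00 at or before Observatory Walk starts 17:30 → clear.
Market Visit: ends 17:30 at or before Observatory Walk starts 17:30 → clear.
Museum Walk: starts 19:15 at or after Observatory Walk ends 18:45 → clear.

Yes — the slot is free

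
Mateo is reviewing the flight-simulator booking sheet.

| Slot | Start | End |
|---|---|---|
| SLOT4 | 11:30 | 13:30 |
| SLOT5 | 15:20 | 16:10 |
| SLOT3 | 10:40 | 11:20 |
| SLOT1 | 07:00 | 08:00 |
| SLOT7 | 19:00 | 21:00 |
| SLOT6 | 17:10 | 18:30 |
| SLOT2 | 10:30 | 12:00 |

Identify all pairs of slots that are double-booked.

Two intervals overlap when each starts before the other ends.
Sorted by start: SLOT1, SLOT2, SLOT3, SLOT4, SLOT5, SLOT6, SLOT7.
SLOT2 starts after SLOT1 ends, so nothing later overlaps SLOT1 either.
SLOT3 starts before SLOT2 ends → SLOT2 and SLOT3 overlap.
SLOT4 starts before SLOT2 ends → SLOT2 and SLOT4 overlap.
SLOT5 starts after SLOT2 ends, so nothing later overlaps SLOT2 either.
SLOT4 starts after SLOT3 ends, so nothing later overlaps SLOT3 either.
SLOT5 starts after SLOT4 ends, so nothing later overlaps SLOT4 either.
SLOT6 starts after SLOT5 ends, so nothing later overlaps SLOT5 either.
SLOT7 starts after SLOT6 ends.

SLOT2 & SLOT3, SLOT2 & SLOT4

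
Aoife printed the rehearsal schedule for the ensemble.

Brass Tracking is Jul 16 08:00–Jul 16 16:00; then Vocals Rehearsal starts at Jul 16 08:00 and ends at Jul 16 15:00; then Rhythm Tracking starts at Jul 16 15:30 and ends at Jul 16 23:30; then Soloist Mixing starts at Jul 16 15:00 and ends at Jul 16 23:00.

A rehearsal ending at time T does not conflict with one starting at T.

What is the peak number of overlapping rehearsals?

3

Sort all start/end points and keep a running count:
Jul 16 08:00 start Brass Tracking → 1
Jul 16 08:00 start Vocals Rehearsal → 2
Jul 16 15:00 end Vocals Rehearsal → 1
Jul 16 15:00 start Soloist Mixing → 2
Jul 16 15:30 start Rhythm Tracking → 3
Jul 16 16:00 end Brass Tracking → 2
Jul 16 23:00 end Soloist Mixing → 1
Jul 16 23:30 end Rhythm Tracking → 0
Peak is 3, at Jul 16 15:30 (Brass Tracking, Rhythm Tracking, Soloist Mixing).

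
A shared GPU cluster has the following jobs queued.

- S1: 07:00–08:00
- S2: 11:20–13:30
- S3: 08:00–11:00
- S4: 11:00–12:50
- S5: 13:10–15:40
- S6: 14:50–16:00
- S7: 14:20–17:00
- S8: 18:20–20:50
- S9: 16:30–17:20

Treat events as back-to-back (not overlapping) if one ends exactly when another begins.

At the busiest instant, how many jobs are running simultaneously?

3

Sort all start/end points and keep a running count:
07:00 start S1 → 1
08:00 end S1 → 0
08:00 start S3 → 1
11:00 end S3 → 0
11:00 start S4 → 1
11:20 start S2 → 2
12:50 end S4 → 1
13:10 start S5 → 2
13:30 end S2 → 1
14:20 start S7 → 2
14:50 start S6 → 3
15:40 end S5 → 2
16:00 end S6 → 1
16:30 start S9 → 2
17:00 end S7 → 1
17:20 end S9 → 0
18:20 start S8 → 1
20:50 end S8 → 0
Peak is 3, at 14:50 (S5, S6, S7).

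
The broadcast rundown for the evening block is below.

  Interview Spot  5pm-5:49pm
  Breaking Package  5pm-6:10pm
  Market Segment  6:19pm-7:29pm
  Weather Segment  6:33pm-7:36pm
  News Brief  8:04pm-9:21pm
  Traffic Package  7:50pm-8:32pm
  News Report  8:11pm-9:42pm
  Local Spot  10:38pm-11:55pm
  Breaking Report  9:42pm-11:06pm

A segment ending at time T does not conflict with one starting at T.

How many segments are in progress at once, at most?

Walk through starts and ends in time order (an end at T is processed before a start at T):
5pm start Breaking Package → 1
5pm start Interview Spot → 2
5:49pm end Interview Spot → 1
6:10pm end Breaking Package → 0
6:19pm start Market Segment → 1
6:33pm start Weather Segment → 2
7:29pm end Market Segment → 1
7:36pm end Weather Segment → 0
7:50pm start Traffic Package → 1
8:04pm start News Brief → 2
8:11pm start News Report → 3
8:32pm end Traffic Package → 2
9:21pm end News Brief → 1
9:42pm end News Report → 0
9:42pm start Breaking Report → 1
10:38pm start Local Spot → 2
11:06pm end Breaking Report → 1
11:55pm end Local Spot → 0
Peak is 3, at 8:11pm (News Brief, News Report, Traffic Package).

3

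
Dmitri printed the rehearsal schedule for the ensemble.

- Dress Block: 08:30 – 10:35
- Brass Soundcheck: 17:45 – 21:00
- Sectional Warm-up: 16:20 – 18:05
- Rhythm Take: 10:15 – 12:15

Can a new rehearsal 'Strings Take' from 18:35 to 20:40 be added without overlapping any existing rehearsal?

No — it overlaps Brass Soundcheck

Dress Block: ends 10:35 at or before Strings Take starts 18:35 → clear.
Rhythm Take: ends 12:15 at or before Strings Take starts 18:35 → clear.
Sectional Warm-up: ends 18:05 at or before Strings Take starts 18:35 → clear.
Brass Soundcheck: starts 17:45 before Strings Take ends 20:40, and ends 21:00 after Strings Take starts 18:35 → overlap.
Strings Take overlaps Brass Soundcheck.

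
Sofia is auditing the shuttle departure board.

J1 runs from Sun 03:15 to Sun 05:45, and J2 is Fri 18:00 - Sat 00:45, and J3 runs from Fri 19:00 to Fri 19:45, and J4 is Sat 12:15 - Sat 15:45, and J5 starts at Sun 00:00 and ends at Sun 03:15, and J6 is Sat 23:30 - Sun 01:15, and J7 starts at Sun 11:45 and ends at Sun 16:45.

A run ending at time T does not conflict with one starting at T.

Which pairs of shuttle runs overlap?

Two intervals overlap when each starts before the other ends.
Sorted by start: J2, J3, J4, J6, J5, J1, J7.
J3 starts before J2 ends → J2 and J3 overlap.
J4 starts after J2 ends — done with J2.
J4 starts after J3 ends — done with J3.
J6 starts after J4 ends — done with J4.
J5 starts before J6 ends → J6 and J5 overlap.
J1 starts after J6 ends — done with J6.
J1 starts exactly when J5 ends (back-to-back, no overlap) — done with J5.
J7 starts after J1 ends.

J2 & J3, J5 & J6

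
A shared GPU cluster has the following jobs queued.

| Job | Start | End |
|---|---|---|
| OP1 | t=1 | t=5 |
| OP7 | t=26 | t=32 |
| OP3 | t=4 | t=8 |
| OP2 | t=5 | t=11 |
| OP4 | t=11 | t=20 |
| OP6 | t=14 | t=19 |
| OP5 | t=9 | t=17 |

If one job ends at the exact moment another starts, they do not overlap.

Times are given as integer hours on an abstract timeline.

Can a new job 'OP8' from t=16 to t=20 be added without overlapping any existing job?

OP1: ends t=5 at or before OP8 starts t=16 → clear.
OP3: ends t=8 at or before OP8 starts t=16 → clear.
OP2: ends t=11 at or before OP8 starts t=16 → clear.
OP5: starts t=9 before OP8 ends t=20, and ends t=17 after OP8 starts t=16 → overlap.
OP4: starts t=11 before OP8 ends t=20, and ends t=20 after OP8 starts t=16 → overlap.
OP6: starts t=14 before OP8 ends t=20, and ends t=19 after OP8 starts t=16 → overlap.
OP7: starts t=26 at or after OP8 ends t=20 → clear.
OP8 overlaps OP4, OP5, OP6.

No — it overlaps OP4, OP5, OP6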